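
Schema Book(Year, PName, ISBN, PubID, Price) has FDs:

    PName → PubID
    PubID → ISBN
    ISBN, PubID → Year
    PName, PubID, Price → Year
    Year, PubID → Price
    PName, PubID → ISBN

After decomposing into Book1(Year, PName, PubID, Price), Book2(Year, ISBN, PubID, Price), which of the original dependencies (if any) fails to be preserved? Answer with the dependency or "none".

none

PName → PubID lies within Book1.
PubID → ISBN lies within Book2.
ISBN, PubID → Year lies within Book2.
PName, PubID, Price → Year lies within Book1.
Year, PubID → Price lies within Book1.
PName, PubID → ISBN: restricted closure across fragments reaches ISBN.
Every dependency is enforceable on the fragments, so the decomposition is dependency-preserving.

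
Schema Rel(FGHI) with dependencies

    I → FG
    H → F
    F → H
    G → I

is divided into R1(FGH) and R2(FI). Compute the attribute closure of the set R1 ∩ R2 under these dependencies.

R1 ∩ R2 = {F}.
F → H applies, adding H
Closure: {FH}.

FH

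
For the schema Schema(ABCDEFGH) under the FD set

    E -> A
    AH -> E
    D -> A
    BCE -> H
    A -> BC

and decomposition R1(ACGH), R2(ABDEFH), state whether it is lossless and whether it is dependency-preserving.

lossy but dependency-preserving

Lossless test: (AH)⁺ = {ABCEH}, which is a superkey of neither fragment — lossy.
Dependency preservation: BCE → H; A → BC are not contained in any single fragment, but the restricted closure of each left-hand side across the fragments still reaches the right-hand side; the remaining FDs each lie inside some fragment. All dependencies are preserved.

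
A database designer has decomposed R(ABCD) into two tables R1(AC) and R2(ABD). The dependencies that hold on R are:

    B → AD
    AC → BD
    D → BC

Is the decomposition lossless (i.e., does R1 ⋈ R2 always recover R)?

Common attributes: R1 ∩ R2 = {A}.
No dependency enlarges {A}, so (A)⁺ = {A}.
The closure contains neither all of R1 = {AC} nor all of R2 = {ABD}, so the common attributes are not a superkey of either fragment. The join is lossy.

No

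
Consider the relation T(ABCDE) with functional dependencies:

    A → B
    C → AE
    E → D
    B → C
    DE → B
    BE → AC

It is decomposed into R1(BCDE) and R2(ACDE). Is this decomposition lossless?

Yes

Common attributes: R1 ∩ R2 = {CDE}.
Closure of {CDE}: C → AE applies, adding A; DE → B applies, adding B. So (CDE)⁺ = {ABCDE}.
This closure contains every attribute of R1, so R1 ∩ R2 → R1. The join is lossless.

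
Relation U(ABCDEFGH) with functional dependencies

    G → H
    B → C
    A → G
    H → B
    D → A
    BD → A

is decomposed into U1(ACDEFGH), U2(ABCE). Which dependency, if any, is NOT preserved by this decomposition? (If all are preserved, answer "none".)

H → B

Check H → B: no single fragment contains all of {BH}, and the restricted closure of {H} across the fragments never reaches {B}.
G → H is preserved.
B → C is preserved.
A → G is preserved.
D → A is preserved.
BD → A is preserved.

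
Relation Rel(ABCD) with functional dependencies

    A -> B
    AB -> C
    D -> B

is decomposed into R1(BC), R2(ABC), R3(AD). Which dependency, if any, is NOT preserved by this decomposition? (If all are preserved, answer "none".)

Check D → B: no single fragment contains all of {BD}, and the restricted closure of {D} across the fragments never reaches {B}.
A → B is preserved.
AB → C is preserved.

D -> B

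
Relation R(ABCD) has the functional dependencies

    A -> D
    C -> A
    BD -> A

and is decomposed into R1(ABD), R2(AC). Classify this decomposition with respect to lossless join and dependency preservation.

Lossless test: (A)⁺ = {AD}, which is a superkey of neither fragment — lossy.
Dependency preservation: every FD's attributes lie within a single fragment, so each can be enforced locally — preserved.

lossy but dependency-preserving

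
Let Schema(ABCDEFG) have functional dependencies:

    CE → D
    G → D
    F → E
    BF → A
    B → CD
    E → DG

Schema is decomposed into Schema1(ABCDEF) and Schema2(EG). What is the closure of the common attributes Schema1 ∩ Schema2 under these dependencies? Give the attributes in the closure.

Schema1 ∩ Schema2 = {E}.
E → DG applies, adding DG
Closure: {DEG}.

DEG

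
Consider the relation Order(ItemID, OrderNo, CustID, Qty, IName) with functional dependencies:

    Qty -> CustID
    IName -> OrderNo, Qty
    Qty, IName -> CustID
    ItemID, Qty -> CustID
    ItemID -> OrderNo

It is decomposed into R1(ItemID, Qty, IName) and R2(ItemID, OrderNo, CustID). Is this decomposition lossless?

Common attributes: R1 ∩ R2 = {ItemID}.
Closure of {ItemID}: ItemID → OrderNo applies, adding OrderNo. So (ItemID)⁺ = {ItemID, OrderNo}.
The closure contains neither all of R1 = {ItemID, Qty, IName} nor all of R2 = {ItemID, OrderNo, CustID}, so the common attributes are not a superkey of either fragment. The join is lossy.

No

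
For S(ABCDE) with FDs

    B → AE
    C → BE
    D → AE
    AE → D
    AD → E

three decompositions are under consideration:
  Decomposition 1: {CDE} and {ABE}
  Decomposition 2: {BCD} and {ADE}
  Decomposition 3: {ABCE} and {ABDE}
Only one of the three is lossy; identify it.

Decomposition 1: common = {E}, closure = {E} → lossy.
Decomposition 2: common = {D}, closure = {ADE} → lossless.
Decomposition 3: common = {ABE}, closure = {ABDE} → lossless.

Decomposition 1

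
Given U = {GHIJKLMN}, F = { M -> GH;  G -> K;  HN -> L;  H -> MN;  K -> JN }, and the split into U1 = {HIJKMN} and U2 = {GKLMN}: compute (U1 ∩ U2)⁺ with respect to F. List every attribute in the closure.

GHJKLMN

U1 ∩ U2 = {KMN}.
M → GH applies, adding GH
HN → L applies, adding L
K → JN applies, adding J
Closure: {GHJKLMN}.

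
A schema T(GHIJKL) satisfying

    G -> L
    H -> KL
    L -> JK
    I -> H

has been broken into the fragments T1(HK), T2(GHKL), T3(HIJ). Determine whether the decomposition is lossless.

No

Chase test. Columns are GHIJKL; row i has aⱼ where attribute j ∈ Ti, else bᵢⱼ.
Initial tableau (one row per fragment):
  row 1: b11 a2 b13 b14 a5 b16
  row 2: a1 a2 b23 b24 a5 a6
  row 3: b31 a2 a3 a4 b35 b36
Rows 1 and 2 agree on H; apply H→KL and equate their KL entries.
Rows 1 and 3 agree on H; apply H→KL and equate their KL entries.
Rows 1 and 2 agree on L; apply L→JK and equate their JK entries.
Rows 1 and 3 agree on L; apply L→JK and equate their JK entries.
No row becomes fully distinguished — the join is lossy.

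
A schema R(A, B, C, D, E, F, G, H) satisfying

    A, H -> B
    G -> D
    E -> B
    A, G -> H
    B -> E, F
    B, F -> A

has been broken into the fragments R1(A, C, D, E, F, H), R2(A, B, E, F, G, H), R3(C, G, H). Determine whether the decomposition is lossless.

No

Chase test. Columns are A, B, C, D, E, F, G, H; row i has aⱼ where attribute j ∈ Ri, else bᵢⱼ.
Initial tableau (one row per fragment):
  row 1: a1 b12 a3 a4 a5 a6 b17 a8
  row 2: a1 a2 b23 b24 a5 a6 a7 a8
  row 3: b31 b32 a3 b34 b35 b36 a7 a8
Rows 1 and 2 agree on A, H; apply A, H→B and equate their B entries.
Rows 2 and 3 agree on G; apply G→D and equate their D entries.
No row becomes fully distinguished — the join is lossy.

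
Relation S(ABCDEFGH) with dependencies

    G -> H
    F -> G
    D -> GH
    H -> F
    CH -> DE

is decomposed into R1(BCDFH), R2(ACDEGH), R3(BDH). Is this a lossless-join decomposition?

No

Chase test. Columns are ABCDEFGH; row i has aⱼ where attribute j ∈ Ri, else bᵢⱼ.
Initial tableau (one row per fragment):
  row 1: b11 a2 a3 a4 b15 a6 b17 a8
  row 2: a1 b22 a3 a4 a5 b26 a7 a8
  row 3: b31 a2 b33 a4 b35 b36 b37 a8
Rows 1 and 2 agree on D; apply D→GH and equate their GH entries.
Rows 1 and 3 agree on D; apply D→GH and equate their GH entries.
Rows 1 and 2 agree on H; apply H→F and equate their F entries.
Rows 1 and 3 agree on H; apply H→F and equate their F entries.
Rows 1 and 2 agree on CH; apply CH→DE and equate their DE entries.
No row becomes fully distinguished — the join is lossy.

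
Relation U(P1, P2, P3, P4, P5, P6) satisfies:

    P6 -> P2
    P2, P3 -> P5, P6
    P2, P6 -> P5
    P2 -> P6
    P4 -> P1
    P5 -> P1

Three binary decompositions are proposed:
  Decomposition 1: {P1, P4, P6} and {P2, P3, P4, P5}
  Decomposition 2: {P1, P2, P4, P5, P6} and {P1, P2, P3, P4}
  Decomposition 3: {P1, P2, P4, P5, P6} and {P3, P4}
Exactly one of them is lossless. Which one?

Decomposition 1: common = {P4}, closure = {P1, P4} → lossy.
Decomposition 2: common = {P1, P2, P4}, closure = {P1, P2, P4, P5, P6} → lossless.
Decomposition 3: common = {P4}, closure = {P1, P4} → lossy.

Decomposition 2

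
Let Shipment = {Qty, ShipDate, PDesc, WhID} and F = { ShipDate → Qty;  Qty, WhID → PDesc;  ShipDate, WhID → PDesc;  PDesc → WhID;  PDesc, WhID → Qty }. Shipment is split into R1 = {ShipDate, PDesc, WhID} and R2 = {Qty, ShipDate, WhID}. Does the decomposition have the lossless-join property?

Yes

Common attributes: R1 ∩ R2 = {ShipDate, WhID}.
Closure of {ShipDate, WhID}: ShipDate → Qty applies, adding Qty; Qty, WhID → PDesc applies, adding PDesc. So (ShipDate, WhID)⁺ = {Qty, ShipDate, PDesc, WhID}.
This closure contains every attribute of R1, so R1 ∩ R2 → R1. The join is lossless.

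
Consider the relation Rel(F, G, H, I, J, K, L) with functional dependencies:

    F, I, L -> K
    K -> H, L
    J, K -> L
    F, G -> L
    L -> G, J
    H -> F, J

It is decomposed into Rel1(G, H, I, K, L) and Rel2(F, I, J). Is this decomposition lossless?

No

Common attributes: Rel1 ∩ Rel2 = {I}.
No dependency enlarges {I}, so (I)⁺ = {I}.
The closure contains neither all of Rel1 = {G, H, I, K, L} nor all of Rel2 = {F, I, J}, so the common attributes are not a superkey of either fragment. The join is lossy.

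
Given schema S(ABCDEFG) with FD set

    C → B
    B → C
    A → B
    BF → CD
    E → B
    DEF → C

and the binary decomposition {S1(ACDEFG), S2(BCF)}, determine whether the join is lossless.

Yes

Common attributes: S1 ∩ S2 = {CF}.
Closure of {CF}: C → B applies, adding B; BF → CD applies, adding D. So (CF)⁺ = {BCDF}.
This closure contains every attribute of S2, so S1 ∩ S2 → S2. The join is lossless.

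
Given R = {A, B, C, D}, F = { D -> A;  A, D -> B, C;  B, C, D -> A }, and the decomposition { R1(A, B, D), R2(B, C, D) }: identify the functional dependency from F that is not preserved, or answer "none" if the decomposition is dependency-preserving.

D → A lies within R1.
A, D → B, C: restricted closure across fragments reaches B, C.
B, C, D → A: restricted closure across fragments reaches A.
Every dependency is enforceable on the fragments, so the decomposition is dependency-preserving.

none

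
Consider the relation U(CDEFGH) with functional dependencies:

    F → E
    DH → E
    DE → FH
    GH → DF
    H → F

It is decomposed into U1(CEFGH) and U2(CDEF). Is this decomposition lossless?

No

Common attributes: U1 ∩ U2 = {CEF}.
No dependency enlarges {CEF}, so (CEF)⁺ = {CEF}.
The closure contains neither all of U1 = {CEFGH} nor all of U2 = {CDEF}, so the common attributes are not a superkey of either fragment. The join is lossy.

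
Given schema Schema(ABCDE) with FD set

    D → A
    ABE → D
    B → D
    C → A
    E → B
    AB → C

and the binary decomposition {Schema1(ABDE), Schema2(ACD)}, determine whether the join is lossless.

No

Common attributes: Schema1 ∩ Schema2 = {AD}.
No dependency enlarges {AD}, so (AD)⁺ = {AD}.
The closure contains neither all of Schema1 = {ABDE} nor all of Schema2 = {ACD}, so the common attributes are not a superkey of either fragment. The join is lossy.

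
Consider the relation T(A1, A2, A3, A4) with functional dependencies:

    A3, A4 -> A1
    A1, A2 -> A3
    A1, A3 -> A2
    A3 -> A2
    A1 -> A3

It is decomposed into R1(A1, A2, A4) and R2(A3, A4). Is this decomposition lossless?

Common attributes: R1 ∩ R2 = {A4}.
No dependency enlarges {A4}, so (A4)⁺ = {A4}.
The closure contains neither all of R1 = {A1, A2, A4} nor all of R2 = {A3, A4}, so the common attributes are not a superkey of either fragment. The join is lossy.

No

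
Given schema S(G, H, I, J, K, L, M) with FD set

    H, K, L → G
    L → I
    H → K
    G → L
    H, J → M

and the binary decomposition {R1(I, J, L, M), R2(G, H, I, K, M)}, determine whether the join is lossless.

No

Common attributes: R1 ∩ R2 = {I, M}.
No dependency enlarges {I, M}, so (I, M)⁺ = {I, M}.
The closure contains neither all of R1 = {I, J, L, M} nor all of R2 = {G, H, I, K, M}, so the common attributes are not a superkey of either fragment. The join is lossy.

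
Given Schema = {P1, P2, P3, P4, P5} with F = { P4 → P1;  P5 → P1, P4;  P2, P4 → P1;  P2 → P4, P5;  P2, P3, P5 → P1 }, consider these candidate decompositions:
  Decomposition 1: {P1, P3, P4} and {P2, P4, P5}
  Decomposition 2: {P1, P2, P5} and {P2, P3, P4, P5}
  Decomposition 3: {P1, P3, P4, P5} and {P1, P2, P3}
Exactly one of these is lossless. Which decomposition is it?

Decomposition 1: common = {P4}, closure = {P1, P4} → lossy.
Decomposition 2: common = {P2, P5}, closure = {P1, P2, P4, P5} → lossless.
Decomposition 3: common = {P1, P3}, closure = {P1, P3} → lossy.

Decomposition 2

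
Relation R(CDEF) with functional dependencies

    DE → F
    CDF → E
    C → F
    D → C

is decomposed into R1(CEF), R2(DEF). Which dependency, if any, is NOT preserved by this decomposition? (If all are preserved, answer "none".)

D → C

Check D → C: no single fragment contains all of {CD}, and the restricted closure of {D} across the fragments never reaches {C}.
DE → F is preserved.
CDF → E is preserved.
C → F is preserved.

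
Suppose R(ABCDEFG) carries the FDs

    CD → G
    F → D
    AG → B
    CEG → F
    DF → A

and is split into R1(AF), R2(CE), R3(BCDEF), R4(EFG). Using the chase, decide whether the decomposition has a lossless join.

No

Chase test. Columns are ABCDEFG; row i has aⱼ where attribute j ∈ Ri, else bᵢⱼ.
Initial tableau (one row per fragment):
  row 1: a1 b12 b13 b14 b15 a6 b17
  row 2: b21 b22 a3 b24 a5 b26 b27
  row 3: b31 a2 a3 a4 a5 a6 b37
  row 4: b41 b42 b43 b44 a5 a6 a7
Rows 1 and 3 agree on F; apply F→D and equate their D entries.
Rows 1 and 4 agree on F; apply F→D and equate their D entries.
Rows 1 and 3 agree on DF; apply DF→A and equate their A entries.
Rows 1 and 4 agree on DF; apply DF→A and equate their A entries.
No row becomes fully distinguished — the join is lossy.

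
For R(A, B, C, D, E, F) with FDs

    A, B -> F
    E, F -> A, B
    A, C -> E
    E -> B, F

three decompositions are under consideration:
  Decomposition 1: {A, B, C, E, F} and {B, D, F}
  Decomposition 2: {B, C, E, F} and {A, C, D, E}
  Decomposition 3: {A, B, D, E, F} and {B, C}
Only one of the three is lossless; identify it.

Decomposition 2

Decomposition 1: common = {B, F}, closure = {B, F} → lossy.
Decomposition 2: common = {C, E}, closure = {A, B, C, E, F} → lossless.
Decomposition 3: common = {B}, closure = {B} → lossy.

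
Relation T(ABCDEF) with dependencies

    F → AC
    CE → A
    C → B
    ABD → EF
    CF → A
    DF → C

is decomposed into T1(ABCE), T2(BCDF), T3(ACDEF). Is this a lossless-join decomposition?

Chase test. Columns are ABCDEF; row i has aⱼ where attribute j ∈ Ti, else bᵢⱼ.
Initial tableau (one row per fragment):
  row 1: a1 a2 a3 b14 a5 b16
  row 2: b21 a2 a3 a4 b25 a6
  row 3: a1 b32 a3 a4 a5 a6
Rows 2 and 3 agree on F; apply F→AC and equate their AC entries.
Rows 1 and 3 agree on C; apply C→B and equate their B entries.
Rows 2 and 3 agree on ABD; apply ABD→EF and equate their EF entries.
Row 2 is now all distinguished symbols — the join is lossless.

Yes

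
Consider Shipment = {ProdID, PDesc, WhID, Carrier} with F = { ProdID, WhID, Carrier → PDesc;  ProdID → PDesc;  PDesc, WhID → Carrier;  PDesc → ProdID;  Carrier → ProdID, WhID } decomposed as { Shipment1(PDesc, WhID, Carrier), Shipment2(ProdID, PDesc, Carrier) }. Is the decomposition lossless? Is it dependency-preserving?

lossless and dependency-preserving

Lossless test: (PDesc, Carrier)⁺ = {ProdID, PDesc, WhID, Carrier}, which contains all of one fragment — lossless.
Dependency preservation: ProdID, WhID, Carrier → PDesc; Carrier → ProdID, WhID are not contained in any single fragment, but the restricted closure of each left-hand side across the fragments still reaches the right-hand side; the remaining FDs each lie inside some fragment. All dependencies are preserved.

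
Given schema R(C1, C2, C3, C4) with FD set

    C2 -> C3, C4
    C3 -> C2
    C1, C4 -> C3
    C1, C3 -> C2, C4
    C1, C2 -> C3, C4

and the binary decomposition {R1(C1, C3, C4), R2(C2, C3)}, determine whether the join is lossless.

Common attributes: R1 ∩ R2 = {C3}.
Closure of {C3}: C3 → C2 applies, adding C2; C2 → C3, C4 applies, adding C4. So (C3)⁺ = {C2, C3, C4}.
This closure contains every attribute of R2, so R1 ∩ R2 → R2. The join is lossless.

Yes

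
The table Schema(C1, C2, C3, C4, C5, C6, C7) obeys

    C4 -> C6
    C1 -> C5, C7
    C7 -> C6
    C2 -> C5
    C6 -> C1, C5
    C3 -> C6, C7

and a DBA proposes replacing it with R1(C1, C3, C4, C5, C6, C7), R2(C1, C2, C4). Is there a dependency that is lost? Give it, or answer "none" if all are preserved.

C2 -> C5

Check C2 → C5: no single fragment contains all of {C2, C5}, and the restricted closure of {C2} across the fragments never reaches {C5}.
C4 → C6 is preserved.
C1 → C5, C7 is preserved.
C7 → C6 is preserved.
C6 → C1, C5 is preserved.
C3 → C6, C7 is preserved.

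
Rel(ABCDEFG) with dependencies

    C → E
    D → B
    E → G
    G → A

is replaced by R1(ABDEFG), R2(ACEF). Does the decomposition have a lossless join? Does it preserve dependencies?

Lossless test: (AEF)⁺ = {AEFG}, which is a superkey of neither fragment — lossy.
Dependency preservation: every FD's attributes lie within a single fragment, so each can be enforced locally — preserved.

lossy but dependency-preserving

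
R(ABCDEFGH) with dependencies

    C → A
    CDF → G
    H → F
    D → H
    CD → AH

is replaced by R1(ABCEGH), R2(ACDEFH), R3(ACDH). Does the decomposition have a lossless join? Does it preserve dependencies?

lossy and not dependency-preserving

Lossless test (chase): Rows 1 and 2 agree on H; apply H→F and equate their F entries. Rows 1 and 3 agree on H; apply H→F and equate their F entries. Rows 2 and 3 agree on CDF; apply CDF→G and equate their G entries. No row becomes fully distinguished — the join is lossy.
Dependency preservation: the restricted closure of {CDF} across the fragments never reaches {G}, so CDF → G cannot be enforced without a join — not preserved.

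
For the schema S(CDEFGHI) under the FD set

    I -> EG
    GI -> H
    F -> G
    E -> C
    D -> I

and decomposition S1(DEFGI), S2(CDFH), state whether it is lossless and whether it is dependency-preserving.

Lossless test: (DF)⁺ = {CDEFGHI}, which contains all of one fragment — lossless.
Dependency preservation: the restricted closure of {GI} across the fragments never reaches {H}, so GI → H cannot be enforced without a join — not preserved.

lossless but not dependency-preserving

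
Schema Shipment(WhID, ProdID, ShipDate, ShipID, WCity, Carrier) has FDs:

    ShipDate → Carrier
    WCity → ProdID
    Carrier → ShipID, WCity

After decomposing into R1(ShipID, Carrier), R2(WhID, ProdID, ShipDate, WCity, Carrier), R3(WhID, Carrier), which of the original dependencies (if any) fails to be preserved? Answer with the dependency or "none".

ShipDate → Carrier lies within R2.
WCity → ProdID lies within R2.
Carrier → ShipID, WCity: restricted closure across fragments reaches ShipID, WCity.
Every dependency is enforceable on the fragments, so the decomposition is dependency-preserving.

none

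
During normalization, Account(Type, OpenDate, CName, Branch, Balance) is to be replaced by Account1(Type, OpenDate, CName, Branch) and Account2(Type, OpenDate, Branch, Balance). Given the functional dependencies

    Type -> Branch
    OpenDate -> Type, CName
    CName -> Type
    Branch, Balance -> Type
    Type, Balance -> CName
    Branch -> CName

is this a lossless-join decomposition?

Yes

Common attributes: Account1 ∩ Account2 = {Type, OpenDate, Branch}.
Closure of {Type, OpenDate, Branch}: OpenDate → Type, CName applies, adding CName. So (Type, OpenDate, Branch)⁺ = {Type, OpenDate, CName, Branch}.
This closure contains every attribute of Account1, so Account1 ∩ Account2 → Account1. The join is lossless.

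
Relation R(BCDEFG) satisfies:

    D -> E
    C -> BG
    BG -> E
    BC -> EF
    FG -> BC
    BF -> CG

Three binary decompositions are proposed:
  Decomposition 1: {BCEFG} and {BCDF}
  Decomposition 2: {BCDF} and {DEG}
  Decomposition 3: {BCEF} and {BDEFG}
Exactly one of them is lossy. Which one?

Decomposition 2

Decomposition 1: common = {BCF}, closure = {BCEFG} → lossless.
Decomposition 2: common = {D}, closure = {DE} → lossy.
Decomposition 3: common = {BEF}, closure = {BCEFG} → lossless.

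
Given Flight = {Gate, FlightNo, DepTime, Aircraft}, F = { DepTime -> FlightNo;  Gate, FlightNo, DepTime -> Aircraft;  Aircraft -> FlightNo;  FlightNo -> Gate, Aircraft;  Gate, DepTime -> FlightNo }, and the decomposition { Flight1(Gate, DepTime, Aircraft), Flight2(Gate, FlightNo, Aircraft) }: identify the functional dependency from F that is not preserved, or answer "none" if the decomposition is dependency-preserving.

none

DepTime → FlightNo: restricted closure across fragments reaches FlightNo.
Gate, FlightNo, DepTime → Aircraft: restricted closure across fragments reaches Aircraft.
Aircraft → FlightNo lies within Flight2.
FlightNo → Gate, Aircraft lies within Flight2.
Gate, DepTime → FlightNo: restricted closure across fragments reaches FlightNo.
Every dependency is enforceable on the fragments, so the decomposition is dependency-preserving.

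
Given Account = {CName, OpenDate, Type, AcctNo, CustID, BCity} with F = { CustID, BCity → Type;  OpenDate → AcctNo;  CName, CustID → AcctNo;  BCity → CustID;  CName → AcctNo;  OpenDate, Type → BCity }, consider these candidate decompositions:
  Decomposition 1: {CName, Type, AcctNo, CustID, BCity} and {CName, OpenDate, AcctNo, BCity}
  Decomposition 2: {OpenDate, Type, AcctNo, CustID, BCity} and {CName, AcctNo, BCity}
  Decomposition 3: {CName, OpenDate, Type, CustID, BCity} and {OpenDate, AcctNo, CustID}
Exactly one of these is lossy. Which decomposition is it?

Decomposition 2

Decomposition 1: common = {CName, AcctNo, BCity}, closure = {CName, Type, AcctNo, CustID, BCity} → lossless.
Decomposition 2: common = {AcctNo, BCity}, closure = {Type, AcctNo, CustID, BCity} → lossy.
Decomposition 3: common = {OpenDate, CustID}, closure = {OpenDate, AcctNo, CustID} → lossless.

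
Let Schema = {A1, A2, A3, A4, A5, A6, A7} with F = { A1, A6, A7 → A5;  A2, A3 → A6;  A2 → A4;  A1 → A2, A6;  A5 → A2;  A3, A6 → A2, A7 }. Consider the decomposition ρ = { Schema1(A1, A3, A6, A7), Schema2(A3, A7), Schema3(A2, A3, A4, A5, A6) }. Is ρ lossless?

Chase test. Columns are A1, A2, A3, A4, A5, A6, A7; row i has aⱼ where attribute j ∈ Schemai, else bᵢⱼ.
Initial tableau (one row per fragment):
  row 1: a1 b12 a3 b14 b15 a6 a7
  row 2: b21 b22 a3 b24 b25 b26 a7
  row 3: b31 a2 a3 a4 a5 a6 b37
Rows 1 and 3 agree on A3, A6; apply A3, A6→A2, A7 and equate their A2, A7 entries.
Rows 1 and 3 agree on A2; apply A2→A4 and equate their A4 entries.
No row becomes fully distinguished — the join is lossy.

No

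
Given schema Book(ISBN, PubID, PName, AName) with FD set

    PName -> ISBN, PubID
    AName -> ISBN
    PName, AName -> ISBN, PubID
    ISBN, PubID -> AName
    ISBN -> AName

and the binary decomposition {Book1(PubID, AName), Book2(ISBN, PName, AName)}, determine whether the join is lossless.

Common attributes: Book1 ∩ Book2 = {AName}.
Closure of {AName}: AName → ISBN applies, adding ISBN. So (AName)⁺ = {ISBN, AName}.
The closure contains neither all of Book1 = {PubID, AName} nor all of Book2 = {ISBN, PName, AName}, so the common attributes are not a superkey of either fragment. The join is lossy.

No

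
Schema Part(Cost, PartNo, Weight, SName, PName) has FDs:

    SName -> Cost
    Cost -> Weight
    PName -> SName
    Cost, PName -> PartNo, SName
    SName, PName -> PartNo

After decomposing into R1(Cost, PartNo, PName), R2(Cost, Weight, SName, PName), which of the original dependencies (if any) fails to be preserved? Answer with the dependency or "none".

SName → Cost lies within R2.
Cost → Weight lies within R2.
PName → SName lies within R2.
Cost, PName → PartNo, SName: restricted closure across fragments reaches PartNo, SName.
SName, PName → PartNo: restricted closure across fragments reaches PartNo.
Every dependency is enforceable on the fragments, so the decomposition is dependency-preserving.

none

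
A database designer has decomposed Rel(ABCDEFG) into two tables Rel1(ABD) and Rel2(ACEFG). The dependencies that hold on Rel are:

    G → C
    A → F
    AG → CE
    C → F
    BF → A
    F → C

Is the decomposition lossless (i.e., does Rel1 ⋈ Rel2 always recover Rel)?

Common attributes: Rel1 ∩ Rel2 = {A}.
Closure of {A}: A → F applies, adding F; F → C applies, adding C. So (A)⁺ = {ACF}.
The closure contains neither all of Rel1 = {ABD} nor all of Rel2 = {ACEFG}, so the common attributes are not a superkey of either fragment. The join is lossy.

No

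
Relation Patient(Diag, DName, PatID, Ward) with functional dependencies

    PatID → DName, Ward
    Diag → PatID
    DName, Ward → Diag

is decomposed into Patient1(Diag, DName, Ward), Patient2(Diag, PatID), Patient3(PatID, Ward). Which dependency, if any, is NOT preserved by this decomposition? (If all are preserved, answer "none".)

PatID → DName, Ward: restricted closure across fragments reaches DName, Ward.
Diag → PatID lies within Patient2.
DName, Ward → Diag lies within Patient1.
Every dependency is enforceable on the fragments, so the decomposition is dependency-preserving.

none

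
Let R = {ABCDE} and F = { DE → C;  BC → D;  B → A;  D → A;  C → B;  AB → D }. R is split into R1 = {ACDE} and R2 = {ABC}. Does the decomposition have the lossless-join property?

Yes

Common attributes: R1 ∩ R2 = {AC}.
Closure of {AC}: C → B applies, adding B; AB → D applies, adding D. So (AC)⁺ = {ABCD}.
This closure contains every attribute of R2, so R1 ∩ R2 → R2. The join is lossless.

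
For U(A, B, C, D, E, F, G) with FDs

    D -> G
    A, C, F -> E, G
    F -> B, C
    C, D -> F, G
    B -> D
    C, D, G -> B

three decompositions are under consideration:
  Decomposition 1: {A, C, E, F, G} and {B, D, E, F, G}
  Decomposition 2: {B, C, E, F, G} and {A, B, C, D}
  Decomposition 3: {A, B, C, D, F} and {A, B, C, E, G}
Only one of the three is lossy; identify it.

Decomposition 2

Decomposition 1: common = {E, F, G}, closure = {B, C, D, E, F, G} → lossless.
Decomposition 2: common = {B, C}, closure = {B, C, D, F, G} → lossy.
Decomposition 3: common = {A, B, C}, closure = {A, B, C, D, E, F, G} → lossless.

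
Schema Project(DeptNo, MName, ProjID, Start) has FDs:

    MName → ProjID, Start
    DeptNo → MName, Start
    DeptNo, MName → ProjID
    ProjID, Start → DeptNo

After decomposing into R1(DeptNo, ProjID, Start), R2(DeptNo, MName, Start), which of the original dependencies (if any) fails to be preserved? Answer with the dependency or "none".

MName → ProjID, Start: restricted closure across fragments reaches ProjID, Start.
DeptNo → MName, Start lies within R2.
DeptNo, MName → ProjID: restricted closure across fragments reaches ProjID.
ProjID, Start → DeptNo lies within R1.
Every dependency is enforceable on the fragments, so the decomposition is dependency-preserving.

none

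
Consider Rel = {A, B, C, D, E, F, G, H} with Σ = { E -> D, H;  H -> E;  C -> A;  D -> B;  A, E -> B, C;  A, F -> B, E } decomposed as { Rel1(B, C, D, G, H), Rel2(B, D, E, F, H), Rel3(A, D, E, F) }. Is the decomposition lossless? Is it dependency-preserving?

lossy and not dependency-preserving

Lossless test (chase): Rows 2 and 3 agree on E; apply E→D, H and equate their D, H entries. Rows 1 and 2 agree on H; apply H→E and equate their E entries. Rows 1 and 3 agree on D; apply D→B and equate their B entries. No row becomes fully distinguished — the join is lossy.
Dependency preservation: the restricted closure of {C} across the fragments never reaches {A}, so C → A cannot be enforced without a join — not preserved.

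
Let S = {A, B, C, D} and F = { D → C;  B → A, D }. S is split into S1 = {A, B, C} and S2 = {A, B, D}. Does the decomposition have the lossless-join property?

Common attributes: S1 ∩ S2 = {A, B}.
Closure of {A, B}: B → A, D applies, adding D; D → C applies, adding C. So (A, B)⁺ = {A, B, C, D}.
This closure contains every attribute of S1, so S1 ∩ S2 → S1. The join is lossless.

Yes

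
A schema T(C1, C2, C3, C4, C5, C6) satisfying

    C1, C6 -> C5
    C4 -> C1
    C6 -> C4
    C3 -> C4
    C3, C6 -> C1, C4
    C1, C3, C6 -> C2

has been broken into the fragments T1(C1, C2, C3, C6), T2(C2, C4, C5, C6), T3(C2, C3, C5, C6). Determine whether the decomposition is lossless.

Yes

Chase test. Columns are C1, C2, C3, C4, C5, C6; row i has aⱼ where attribute j ∈ Ti, else bᵢⱼ.
Initial tableau (one row per fragment):
  row 1: a1 a2 a3 b14 b15 a6
  row 2: b21 a2 b23 a4 a5 a6
  row 3: b31 a2 a3 b34 a5 a6
Rows 1 and 2 agree on C6; apply C6→C4 and equate their C4 entries.
Rows 1 and 3 agree on C6; apply C6→C4 and equate their C4 entries.
Rows 1 and 3 agree on C3, C6; apply C3, C6→C1, C4 and equate their C1, C4 entries.
Rows 1 and 3 agree on C1, C6; apply C1, C6→C5 and equate their C5 entries.
Rows 1 and 2 agree on C4; apply C4→C1 and equate their C1 entries.
Row 1 is now all distinguished symbols — the join is lossless.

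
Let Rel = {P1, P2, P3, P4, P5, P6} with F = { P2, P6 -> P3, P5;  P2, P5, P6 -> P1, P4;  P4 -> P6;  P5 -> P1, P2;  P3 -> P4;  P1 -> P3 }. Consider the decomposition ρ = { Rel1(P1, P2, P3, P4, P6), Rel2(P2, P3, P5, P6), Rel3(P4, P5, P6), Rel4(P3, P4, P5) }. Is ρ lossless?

Yes

Chase test. Columns are P1, P2, P3, P4, P5, P6; row i has aⱼ where attribute j ∈ Reli, else bᵢⱼ.
Initial tableau (one row per fragment):
  row 1: a1 a2 a3 a4 b15 a6
  row 2: b21 a2 a3 b24 a5 a6
  row 3: b31 b32 b33 a4 a5 a6
  row 4: b41 b42 a3 a4 a5 b46
Rows 1 and 2 agree on P2, P6; apply P2, P6→P3, P5 and equate their P3, P5 entries.
Rows 1 and 2 agree on P2, P5, P6; apply P2, P5, P6→P1, P4 and equate their P1, P4 entries.
Rows 1 and 4 agree on P4; apply P4→P6 and equate their P6 entries.
Rows 1 and 3 agree on P5; apply P5→P1, P2 and equate their P1, P2 entries.
Rows 1 and 4 agree on P5; apply P5→P1, P2 and equate their P1, P2 entries.
Rows 1 and 3 agree on P1; apply P1→P3 and equate their P3 entries.
Row 1 is now all distinguished symbols — the join is lossless.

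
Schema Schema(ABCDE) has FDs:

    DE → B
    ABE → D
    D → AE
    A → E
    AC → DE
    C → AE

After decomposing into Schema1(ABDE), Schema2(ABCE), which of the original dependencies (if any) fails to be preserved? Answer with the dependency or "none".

none

DE → B lies within Schema1.
ABE → D lies within Schema1.
D → AE lies within Schema1.
A → E lies within Schema1.
AC → DE: restricted closure across fragments reaches DE.
C → AE lies within Schema2.
Every dependency is enforceable on the fragments, so the decomposition is dependency-preserving.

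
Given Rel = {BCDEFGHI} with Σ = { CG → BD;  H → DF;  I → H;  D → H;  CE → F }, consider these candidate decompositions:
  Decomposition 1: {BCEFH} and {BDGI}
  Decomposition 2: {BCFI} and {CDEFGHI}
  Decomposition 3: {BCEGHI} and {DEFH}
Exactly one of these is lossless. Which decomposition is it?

Decomposition 1: common = {B}, closure = {B} → lossy.
Decomposition 2: common = {CFI}, closure = {CDFHI} → lossy.
Decomposition 3: common = {EH}, closure = {DEFH} → lossless.

Decomposition 3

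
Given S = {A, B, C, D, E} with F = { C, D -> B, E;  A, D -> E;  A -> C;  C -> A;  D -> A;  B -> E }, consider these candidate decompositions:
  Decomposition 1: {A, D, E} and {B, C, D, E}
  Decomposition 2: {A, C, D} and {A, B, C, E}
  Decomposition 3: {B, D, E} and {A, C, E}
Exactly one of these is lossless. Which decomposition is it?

Decomposition 1

Decomposition 1: common = {D, E}, closure = {A, B, C, D, E} → lossless.
Decomposition 2: common = {A, C}, closure = {A, C} → lossy.
Decomposition 3: common = {E}, closure = {E} → lossy.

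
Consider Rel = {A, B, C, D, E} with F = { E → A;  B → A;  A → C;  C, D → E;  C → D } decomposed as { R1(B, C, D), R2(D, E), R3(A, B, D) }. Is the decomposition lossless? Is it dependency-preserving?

lossy and not dependency-preserving

Lossless test (chase): Rows 1 and 3 agree on B; apply B→A and equate their A entries. Rows 1 and 3 agree on A; apply A→C and equate their C entries. Rows 1 and 3 agree on C, D; apply C, D→E and equate their E entries. No row becomes fully distinguished — the join is lossy.
Dependency preservation: the restricted closure of {E} across the fragments never reaches {A}, so E → A cannot be enforced without a join — not preserved.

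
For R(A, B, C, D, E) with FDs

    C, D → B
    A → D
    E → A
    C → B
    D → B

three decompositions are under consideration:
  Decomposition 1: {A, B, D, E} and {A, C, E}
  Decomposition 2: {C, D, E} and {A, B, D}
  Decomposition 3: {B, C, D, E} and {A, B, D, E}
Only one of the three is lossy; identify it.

Decomposition 1: common = {A, E}, closure = {A, B, D, E} → lossless.
Decomposition 2: common = {D}, closure = {B, D} → lossy.
Decomposition 3: common = {B, D, E}, closure = {A, B, D, E} → lossless.

Decomposition 2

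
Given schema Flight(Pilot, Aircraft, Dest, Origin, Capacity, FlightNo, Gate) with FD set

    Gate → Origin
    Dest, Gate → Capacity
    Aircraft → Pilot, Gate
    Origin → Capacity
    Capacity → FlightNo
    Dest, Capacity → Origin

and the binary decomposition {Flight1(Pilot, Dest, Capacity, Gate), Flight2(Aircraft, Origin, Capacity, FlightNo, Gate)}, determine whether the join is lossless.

Common attributes: Flight1 ∩ Flight2 = {Capacity, Gate}.
Closure of {Capacity, Gate}: Gate → Origin applies, adding Origin; Capacity → FlightNo applies, adding FlightNo. So (Capacity, Gate)⁺ = {Origin, Capacity, FlightNo, Gate}.
The closure contains neither all of Flight1 = {Pilot, Dest, Capacity, Gate} nor all of Flight2 = {Aircraft, Origin, Capacity, FlightNo, Gate}, so the common attributes are not a superkey of either fragment. The join is lossy.

No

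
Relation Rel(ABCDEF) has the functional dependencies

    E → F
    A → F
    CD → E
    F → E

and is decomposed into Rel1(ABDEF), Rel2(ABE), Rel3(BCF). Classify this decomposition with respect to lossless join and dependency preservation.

Lossless test (chase): Rows 1 and 2 agree on E; apply E→F and equate their F entries. Rows 1 and 3 agree on F; apply F→E and equate their E entries. No row becomes fully distinguished — the join is lossy.
Dependency preservation: the restricted closure of {CD} across the fragments never reaches {E}, so CD → E cannot be enforced without a join — not preserved.

lossy and not dependency-preserving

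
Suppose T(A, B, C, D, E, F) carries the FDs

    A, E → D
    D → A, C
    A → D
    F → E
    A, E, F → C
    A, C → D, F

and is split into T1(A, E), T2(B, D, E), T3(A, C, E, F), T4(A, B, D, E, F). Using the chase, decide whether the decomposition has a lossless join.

Yes

Chase test. Columns are A, B, C, D, E, F; row i has aⱼ where attribute j ∈ Ti, else bᵢⱼ.
Initial tableau (one row per fragment):
  row 1: a1 b12 b13 b14 a5 b16
  row 2: b21 a2 b23 a4 a5 b26
  row 3: a1 b32 a3 b34 a5 a6
  row 4: a1 a2 b43 a4 a5 a6
Rows 1 and 3 agree on A, E; apply A, E→D and equate their D entries.
Rows 1 and 4 agree on A, E; apply A, E→D and equate their D entries.
Rows 1 and 2 agree on D; apply D→A, C and equate their A, C entries.
Rows 1 and 3 agree on D; apply D→A, C and equate their A, C entries.
Rows 1 and 4 agree on D; apply D→A, C and equate their A, C entries.
Rows 1 and 2 agree on A, C; apply A, C→D, F and equate their D, F entries.
Rows 1 and 3 agree on A, C; apply A, C→D, F and equate their D, F entries.
Row 2 is now all distinguished symbols — the join is lossless.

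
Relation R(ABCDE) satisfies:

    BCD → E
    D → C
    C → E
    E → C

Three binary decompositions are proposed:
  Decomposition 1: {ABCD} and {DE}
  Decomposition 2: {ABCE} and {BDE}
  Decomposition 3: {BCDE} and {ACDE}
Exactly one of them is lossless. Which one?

Decomposition 1

Decomposition 1: common = {D}, closure = {CDE} → lossless.
Decomposition 2: common = {BE}, closure = {BCE} → lossy.
Decomposition 3: common = {CDE}, closure = {CDE} → lossy.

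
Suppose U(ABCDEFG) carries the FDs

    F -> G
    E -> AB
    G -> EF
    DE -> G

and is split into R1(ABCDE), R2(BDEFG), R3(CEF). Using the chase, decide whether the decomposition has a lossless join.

Chase test. Columns are ABCDEFG; row i has aⱼ where attribute j ∈ Ri, else bᵢⱼ.
Initial tableau (one row per fragment):
  row 1: a1 a2 a3 a4 a5 b16 b17
  row 2: b21 a2 b23 a4 a5 a6 a7
  row 3: b31 b32 a3 b34 a5 a6 b37
Rows 2 and 3 agree on F; apply F→G and equate their G entries.
Rows 1 and 2 agree on E; apply E→AB and equate their AB entries.
Rows 1 and 3 agree on E; apply E→AB and equate their AB entries.
Rows 1 and 2 agree on DE; apply DE→G and equate their G entries.
Rows 1 and 2 agree on G; apply G→EF and equate their EF entries.
Row 1 is now all distinguished symbols — the join is lossless.

Yes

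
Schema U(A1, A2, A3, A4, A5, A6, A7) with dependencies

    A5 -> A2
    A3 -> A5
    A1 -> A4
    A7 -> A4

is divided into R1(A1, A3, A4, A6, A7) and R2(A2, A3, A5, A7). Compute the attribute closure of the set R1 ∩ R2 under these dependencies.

R1 ∩ R2 = {A3, A7}.
A3 → A5 applies, adding A5
A7 → A4 applies, adding A4
A5 → A2 applies, adding A2
Closure: {A2, A3, A4, A5, A7}.

A2, A3, A4, A5, A7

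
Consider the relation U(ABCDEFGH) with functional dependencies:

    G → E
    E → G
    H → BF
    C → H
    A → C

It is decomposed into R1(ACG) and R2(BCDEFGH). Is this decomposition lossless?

Common attributes: R1 ∩ R2 = {CG}.
Closure of {CG}: G → E applies, adding E; C → H applies, adding H; H → BF applies, adding BF. So (CG)⁺ = {BCEFGH}.
The closure contains neither all of R1 = {ACG} nor all of R2 = {BCDEFGH}, so the common attributes are not a superkey of either fragment. The join is lossy.

No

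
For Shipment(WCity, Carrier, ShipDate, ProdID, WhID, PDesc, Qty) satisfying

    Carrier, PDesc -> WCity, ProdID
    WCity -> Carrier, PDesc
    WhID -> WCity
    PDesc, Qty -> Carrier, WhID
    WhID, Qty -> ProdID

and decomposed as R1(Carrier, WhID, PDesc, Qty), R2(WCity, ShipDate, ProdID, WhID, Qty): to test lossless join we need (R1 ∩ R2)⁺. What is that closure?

WCity, Carrier, ProdID, WhID, PDesc, Qty

R1 ∩ R2 = {WhID, Qty}.
WhID → WCity applies, adding WCity
WhID, Qty → ProdID applies, adding ProdID
WCity → Carrier, PDesc applies, adding Carrier, PDesc
Closure: {WCity, Carrier, ProdID, WhID, PDesc, Qty}.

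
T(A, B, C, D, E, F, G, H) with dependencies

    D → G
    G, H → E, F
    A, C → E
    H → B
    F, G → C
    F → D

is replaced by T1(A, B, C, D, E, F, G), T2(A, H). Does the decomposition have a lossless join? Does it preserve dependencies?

lossy and not dependency-preserving

Lossless test: (A)⁺ = {A}, which is a superkey of neither fragment — lossy.
Dependency preservation: the restricted closure of {G, H} across the fragments never reaches {E, F}, so G, H → E, F cannot be enforced without a join — not preserved.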